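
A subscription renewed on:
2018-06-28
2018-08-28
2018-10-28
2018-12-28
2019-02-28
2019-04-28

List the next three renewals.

2019-06-28, 2019-08-28, 2019-10-28

Each date is the 28th; the gaps (61, 61, 61, 62, 59) track the month lengths.
The rule is the 28th of every 2 months.
Next: June 2019 → 2019-06-28.
Next: August 2019 → 2019-08-28.
October 2019: 2019-10-28.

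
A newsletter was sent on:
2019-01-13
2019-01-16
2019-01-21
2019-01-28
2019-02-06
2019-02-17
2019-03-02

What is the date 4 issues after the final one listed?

Gaps: 3, 5, 7, 9, 11, 13 days — each gap is 2 larger than the previous one.
Next gap: 15 days. 2019-03-02 + 15 days = 2019-03-17.
Next gap: 17 days. 2019-03-17 + 17 days = 2019-04-03.
Next gap: 19 days. 2019-04-03 + 19 days = 2019-04-22.
Next gap: 21 days. 2019-04-22 + 21 days = 2019-05-13.

2019-05-13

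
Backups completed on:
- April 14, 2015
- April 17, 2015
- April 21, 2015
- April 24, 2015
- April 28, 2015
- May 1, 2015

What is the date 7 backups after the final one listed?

Every event lands on a Tuesday or Friday (gaps cycle 3, 4, 3, 4, 3).
So the schedule is: every Tuesday and Friday.
Next Tuesday: May 5, 2015.
The following Friday is May 8, 2015.
Next Tuesday: May 12, 2015.
Next Friday: May 15, 2015.
The following Tuesday is May 19, 2015.
The following Friday is May 22, 2015.
Next Tuesday: May 26, 2015.

May 26, 2015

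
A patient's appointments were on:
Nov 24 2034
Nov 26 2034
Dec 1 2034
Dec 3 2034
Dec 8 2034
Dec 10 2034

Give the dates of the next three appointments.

Gaps: 2, 5, 2, 5, 2 days — not constant, but cyclic with period 2.
The events fall on every Friday and Sunday.
Next Friday: Dec 15 2034.
The following Sunday is Dec 17 2034.
The following Friday is Dec 22 2034.

Dec 15 2034, Dec 17 2034, Dec 22 2034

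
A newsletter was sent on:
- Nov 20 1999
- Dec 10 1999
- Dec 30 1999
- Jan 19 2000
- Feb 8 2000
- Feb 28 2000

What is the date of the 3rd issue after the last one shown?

Gaps between consecutive events: 20, 20, 20, 20, 20 days — a constant 20-day interval.
Feb 28 2000 + 20 days = Mar 19 2000.
Mar 19 2000 + 20 days = Apr 8 2000.
Apr 8 2000 + 20 days = Apr 28 2000.

Apr 28 2000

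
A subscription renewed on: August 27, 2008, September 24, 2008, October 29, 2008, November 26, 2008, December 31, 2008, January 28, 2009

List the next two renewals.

February 25, 2009; March 25, 2009

Every date is a Wednesday; gaps 28, 35, 28, 35, 28 days.
Each is the last Wednesday of its month (at least one falls on the 29th or later, ruling out '4th Wednesday').
February 2009 ends with Wednesday February 25, 2009.
March 2009 ends with Wednesday March 25, 2009.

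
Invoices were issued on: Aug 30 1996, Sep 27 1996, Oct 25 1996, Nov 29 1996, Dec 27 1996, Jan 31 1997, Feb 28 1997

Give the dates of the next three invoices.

Every date is a Friday; gaps 28, 28, 35, 28, 35, 28 days.
Each is the last Friday of its month (at least one falls on the 29th or later, ruling out '4th Friday').
March 1997 ends with Friday Mar 28 1997.
Last Friday of April 1997: Apr 25 1997.
May 1997 ends with Friday May 30 1997.

Mar 28 1997, Apr 25 1997, May 30 1997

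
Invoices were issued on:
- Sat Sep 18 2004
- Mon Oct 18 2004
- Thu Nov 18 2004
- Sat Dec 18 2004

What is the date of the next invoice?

Tue Jan 18 2005

Gaps: 30, 31, 30 days — not constant. Every event is on the 18th of the month.
Pattern: the 18th of each month.
Next: January 2005 → Tue Jan 18 2005.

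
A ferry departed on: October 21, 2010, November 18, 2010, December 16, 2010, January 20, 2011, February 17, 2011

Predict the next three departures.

March 17, 2011; April 21, 2011; May 19, 2011

These are Thursdays at 28- or 35-day spacing (28, 28, 35, 28).
The pattern: 3rd Thursday of the month.
March 2011 — 3rd Thursday is March 17, 2011.
3rd Thursday of April 2011: April 21, 2011.
May 2011 — 3rd Thursday is May 19, 2011.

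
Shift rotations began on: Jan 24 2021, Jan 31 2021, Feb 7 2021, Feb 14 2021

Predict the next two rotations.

Gaps between consecutive events: 7, 7, 7 days — a constant 7-day interval.
Feb 14 2021 + 7 days = Feb 21 2021.
Feb 21 2021 + 7 days = Feb 28 2021.

Feb 21 2021, Feb 28 2021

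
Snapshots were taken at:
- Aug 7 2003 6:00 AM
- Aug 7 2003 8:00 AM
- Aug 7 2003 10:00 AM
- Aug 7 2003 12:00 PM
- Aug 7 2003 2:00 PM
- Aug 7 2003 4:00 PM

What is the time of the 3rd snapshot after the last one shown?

Gaps: 2, 2, 2, 2, 2 hours — each event is 2 hours after the previous one.
Aug 7 2003 4:00 PM + 2 h = Aug 7 2003 6:00 PM.
Aug 7 2003 6:00 PM + 2 h = Aug 7 2003 8:00 PM.
Aug 7 2003 8:00 PM + 2 h = Aug 7 2003 10:00 PM.

Aug 7 2003 10:00 PM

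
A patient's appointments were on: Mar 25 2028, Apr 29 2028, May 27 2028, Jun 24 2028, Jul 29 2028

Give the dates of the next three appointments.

All Saturdays; the gaps (35, 28, 28, 35) vary with month length.
This is the last Saturday of each month.
August 2028 ends with Saturday Aug 26 2028.
Last Saturday of September 2028: Sep 30 2028.
Last Saturday of October 2028: Oct 28 2028.

Aug 26 2028, Sep 30 2028, Oct 28 2028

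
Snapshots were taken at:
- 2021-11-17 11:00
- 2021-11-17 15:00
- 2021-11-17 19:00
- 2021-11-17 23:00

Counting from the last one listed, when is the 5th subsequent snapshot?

The interval is a steady 4 hours (4, 4, 4).
2021-11-17 23:00 + 4 h = 2021-11-18 03:00.
2021-11-18 03:00 + 4 h = 2021-11-18 07:00.
2021-11-18 07:00 + 4 h = 2021-11-18 11:00.
2021-11-18 11:00 + 4 h = 2021-11-18 15:00.
2021-11-18 15:00 + 4 h = 2021-11-18 19:00.

2021-11-18 19:00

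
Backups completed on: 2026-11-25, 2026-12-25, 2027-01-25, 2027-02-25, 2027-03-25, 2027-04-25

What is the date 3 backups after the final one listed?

The day-of-month is always 25 (30, 31, 31, 28, 31 days between events).
So this recurs on the 25th of each month.
Next: May 2027 → 2027-05-25.
Next: June 2027 → 2027-06-25.
Next: July 2027 → 2027-07-25.

2027-07-25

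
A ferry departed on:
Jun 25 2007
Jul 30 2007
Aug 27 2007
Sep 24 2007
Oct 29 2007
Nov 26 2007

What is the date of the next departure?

Dec 31 2007

Every date is a Monday; gaps 35, 28, 28, 35, 28 days.
Each is the last Monday of its month (at least one falls on the 29th or later, ruling out '4th Monday').
Last Monday of December 2007: Dec 31 2007.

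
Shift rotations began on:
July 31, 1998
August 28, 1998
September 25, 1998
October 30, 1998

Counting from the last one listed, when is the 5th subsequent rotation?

March 26, 1999

Every date is a Friday; gaps 28, 28, 35 days.
Each is the last Friday of its month (at least one falls on the 29th or later, ruling out '4th Friday').
Last Friday of November 1998: November 27, 1998.
Last Friday of December 1998: December 25, 1998.
Last Friday of January 1999: January 29, 1999.
February 1999 ends with Friday February 26, 1999.
Last Friday of March 1999: March 26, 1999.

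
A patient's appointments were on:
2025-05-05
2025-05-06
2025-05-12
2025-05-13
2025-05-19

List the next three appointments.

Every event lands on a Monday or Tuesday (gaps cycle 1, 6, 1, 6).
So the schedule is: every Monday and Tuesday.
The following Tuesday is 2025-05-20.
The following Monday is 2025-05-26.
Next Tuesday: 2025-05-27.

2025-05-20, 2025-05-26, 2025-05-27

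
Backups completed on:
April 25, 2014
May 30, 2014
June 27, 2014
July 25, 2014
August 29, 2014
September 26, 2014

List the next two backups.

October 31, 2014; November 28, 2014

Every date is a Friday; gaps 35, 28, 28, 35, 28 days.
Each is the last Friday of its month (at least one falls on the 29th or later, ruling out '4th Friday').
Last Friday of October 2014: October 31, 2014.
November 2014 ends with Friday November 28, 2014.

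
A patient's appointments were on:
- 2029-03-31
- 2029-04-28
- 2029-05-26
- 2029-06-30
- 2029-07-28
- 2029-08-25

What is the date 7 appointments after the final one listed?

2030-03-30

All Saturdays; the gaps (28, 28, 35, 28, 28) vary with month length.
This is the last Saturday of each month.
Last Saturday of September 2029: 2029-09-29.
October 2029 ends with Saturday 2029-10-27.
Last Saturday of November 2029: 2029-11-24.
December 2029 ends with Saturday 2029-12-29.
January 2030 ends with Saturday 2030-01-26.
Last Saturday of February 2030: 2030-02-23.
March 2030 ends with Saturday 2030-03-30.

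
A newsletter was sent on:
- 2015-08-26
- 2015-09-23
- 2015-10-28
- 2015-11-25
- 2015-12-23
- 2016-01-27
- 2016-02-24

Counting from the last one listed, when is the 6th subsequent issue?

These are Wednesdays at 28- or 35-day spacing (28, 35, 28, 28, 35, 28).
The pattern: 4th Wednesday of the month.
4th Wednesday of March 2016: 2016-03-23.
4th Wednesday of April 2016: 2016-04-27.
4th Wednesday of May 2016: 2016-05-25.
4th Wednesday of June 2016: 2016-06-22.
4th Wednesday of July 2016: 2016-07-27.
4th Wednesday of August 2016: 2016-08-24.

2016-08-24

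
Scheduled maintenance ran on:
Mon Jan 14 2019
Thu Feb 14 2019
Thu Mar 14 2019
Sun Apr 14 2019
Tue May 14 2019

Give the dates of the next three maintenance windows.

Each date is the 14th; the gaps (31, 28, 31, 30) track the month lengths.
The rule is the 14th of each month.
June 2019: Fri Jun 14 2019.
Next: July 2019 → Sun Jul 14 2019.
August 2019: Wed Aug 14 2019.

Fri Jun 14 2019, Sun Jul 14 2019, Wed Aug 14 2019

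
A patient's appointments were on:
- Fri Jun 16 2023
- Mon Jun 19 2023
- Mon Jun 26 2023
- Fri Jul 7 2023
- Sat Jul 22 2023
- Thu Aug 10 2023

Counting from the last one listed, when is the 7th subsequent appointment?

Intervals are 3, 7, 11, 15, 19 days — an arithmetic progression with common difference 4.
Next gap: 23 days. Thu Aug 10 2023 + 23 days = Sat Sep 2 2023.
Next gap: 27 days. Sat Sep 2 2023 + 27 days = Fri Sep 29 2023.
Next gap: 31 days. Fri Sep 29 2023 + 31 days = Mon Oct 30 2023.
Next gap: 35 days. Mon Oct 30 2023 + 35 days = Mon Dec 4 2023.
Next gap: 39 days. Mon Dec 4 2023 + 39 days = Fri Jan 12 2024.
Next gap: 43 days. Fri Jan 12 2024 + 43 days = Sat Feb 24 2024.
Next gap: 47 days. Sat Feb 24 2024 + 47 days = Thu Apr 11 2024.

Thu Apr 11 2024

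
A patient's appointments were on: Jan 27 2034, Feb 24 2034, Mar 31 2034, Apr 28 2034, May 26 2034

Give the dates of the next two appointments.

All Fridays; the gaps (28, 35, 28, 28) vary with month length.
This is the last Friday of each month.
Last Friday of June 2034: Jun 30 2034.
Last Friday of July 2034: Jul 28 2034.

Jun 30 2034, Jul 28 2034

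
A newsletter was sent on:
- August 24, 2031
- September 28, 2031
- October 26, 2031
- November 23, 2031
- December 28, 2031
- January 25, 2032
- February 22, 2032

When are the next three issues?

March 28, 2032; April 25, 2032; May 23, 2032

All dates are Sundays, 35, 28, 28, 35, 28, 28 days apart.
Specifically, the 4th Sunday of each month.
4th Sunday of March 2032: March 28, 2032.
4th Sunday of April 2032: April 25, 2032.
May 2032 — 4th Sunday is May 23, 2032.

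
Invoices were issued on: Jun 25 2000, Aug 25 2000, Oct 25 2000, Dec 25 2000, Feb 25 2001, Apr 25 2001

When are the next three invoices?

Jun 25 2001, Aug 25 2001, Oct 25 2001

The day-of-month is always 25 (61, 61, 61, 62, 59 days between events).
So this recurs on the 25th of every 2 months.
Next: June 2001 → Jun 25 2001.
Next: August 2001 → Aug 25 2001.
October 2001: Oct 25 2001.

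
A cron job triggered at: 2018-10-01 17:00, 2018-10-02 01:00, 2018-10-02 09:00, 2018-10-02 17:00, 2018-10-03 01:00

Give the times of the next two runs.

2018-10-03 09:00, 2018-10-03 17:00

Spacing: 8, 8, 8, 8 h — constant 8 h.
2018-10-03 01:00 + 8 h = 2018-10-03 09:00.
2018-10-03 09:00 + 8 h = 2018-10-03 17:00.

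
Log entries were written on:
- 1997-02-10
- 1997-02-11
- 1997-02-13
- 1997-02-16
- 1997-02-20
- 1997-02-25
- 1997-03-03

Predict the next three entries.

The spacing grows by 1 each time: 1, 2, 3, 4, 5, 6 days.
Next gap: 7 days. 1997-03-03 + 7 days = 1997-03-10.
Next gap: 8 days. 1997-03-10 + 8 days = 1997-03-18.
Next gap: 9 days. 1997-03-18 + 9 days = 1997-03-27.

1997-03-10, 1997-03-18, 1997-03-27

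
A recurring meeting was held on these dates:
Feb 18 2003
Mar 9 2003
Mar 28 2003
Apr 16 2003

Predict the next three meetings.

Gaps between consecutive events: 19, 19, 19 days — a constant 19-day interval.
Apr 16 2003 + 19 days = May 5 2003.
May 5 2003 + 19 days = May 24 2003.
May 24 2003 + 19 days = Jun 12 2003.

May 5 2003, May 24 2003, Jun 12 2003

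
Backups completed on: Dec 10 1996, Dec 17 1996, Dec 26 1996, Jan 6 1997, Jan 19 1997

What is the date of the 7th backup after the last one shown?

Intervals are 7, 9, 11, 13 days — an arithmetic progression with common difference 2.
Next gap: 15 days. Jan 19 1997 + 15 days = Feb 3 1997.
Next gap: 17 days. Feb 3 1997 + 17 days = Feb 20 1997.
Next gap: 19 days. Feb 20 1997 + 19 days = Mar 11 1997.
Next gap: 21 days. Mar 11 1997 + 21 days = Apr 1 1997.
Next gap: 23 days. Apr 1 1997 + 23 days = Apr 24 1997.
Next gap: 25 days. Apr 24 1997 + 25 days = May 19 1997.
Next gap: 27 days. May 19 1997 + 27 days = Jun 15 1997.

Jun 15 1997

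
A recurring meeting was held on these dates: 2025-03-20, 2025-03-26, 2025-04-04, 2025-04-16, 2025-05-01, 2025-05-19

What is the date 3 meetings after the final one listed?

Gaps: 6, 9, 12, 15, 18 days — each gap is 3 larger than the previous one.
Next gap: 21 days. 2025-05-19 + 21 days = 2025-06-09.
Next gap: 24 days. 2025-06-09 + 24 days = 2025-07-03.
Next gap: 27 days. 2025-07-03 + 27 days = 2025-07-30.

2025-07-30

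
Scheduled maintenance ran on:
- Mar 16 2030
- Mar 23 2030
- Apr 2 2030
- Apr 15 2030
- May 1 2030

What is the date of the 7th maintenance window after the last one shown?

Nov 13 2030

The spacing grows by 3 each time: 7, 10, 13, 16 days.
Next gap: 19 days. May 1 2030 + 19 days = May 20 2030.
Next gap: 22 days. May 20 2030 + 22 days = Jun 11 2030.
Next gap: 25 days. Jun 11 2030 + 25 days = Jul 6 2030.
Next gap: 28 days. Jul 6 2030 + 28 days = Aug 3 2030.
Next gap: 31 days. Aug 3 2030 + 31 days = Sep 3 2030.
Next gap: 34 days. Sep 3 2030 + 34 days = Oct 7 2030.
Next gap: 37 days. Oct 7 2030 + 37 days = Nov 13 2030.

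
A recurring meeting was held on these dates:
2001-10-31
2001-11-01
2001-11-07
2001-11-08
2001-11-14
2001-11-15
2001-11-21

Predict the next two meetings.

Every event lands on a Wednesday or Thursday (gaps cycle 1, 6, 1, 6, 1, 6).
So the schedule is: every Wednesday and Thursday.
The following Thursday is 2001-11-22.
The following Wednesday is 2001-11-28.

2001-11-22, 2001-11-28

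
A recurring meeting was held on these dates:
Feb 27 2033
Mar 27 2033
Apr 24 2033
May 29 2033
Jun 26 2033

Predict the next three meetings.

Jul 31 2033, Aug 28 2033, Sep 25 2033

These are Sundays with 28, 28, 35, 28-day gaps.
Each is the final Sunday of its month — May 29 2033 is past the 28th, so '4th Sunday' doesn't fit.
July 2033 ends with Sunday Jul 31 2033.
August 2033 ends with Sunday Aug 28 2033.
September 2033 ends with Sunday Sep 25 2033.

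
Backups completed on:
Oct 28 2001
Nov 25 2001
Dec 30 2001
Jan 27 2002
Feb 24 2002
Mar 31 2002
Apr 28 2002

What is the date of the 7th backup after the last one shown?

All Sundays; the gaps (28, 35, 28, 28, 35, 28) vary with month length.
This is the last Sunday of each month.
May 2002 ends with Sunday May 26 2002.
June 2002 ends with Sunday Jun 30 2002.
July 2002 ends with Sunday Jul 28 2002.
August 2002 ends with Sunday Aug 25 2002.
Last Sunday of September 2002: Sep 29 2002.
Last Sunday of October 2002: Oct 27 2002.
Last Sunday of November 2002: Nov 24 2002.

Nov 24 2002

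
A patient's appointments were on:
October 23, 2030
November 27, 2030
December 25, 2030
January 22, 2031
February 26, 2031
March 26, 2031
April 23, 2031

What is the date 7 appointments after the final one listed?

All dates are Wednesdays, 35, 28, 28, 35, 28, 28 days apart.
Specifically, the 4th Wednesday of each month.
May 2031 — 4th Wednesday is May 28, 2031.
June 2031 — 4th Wednesday is June 25, 2031.
4th Wednesday of July 2031: July 23, 2031.
4th Wednesday of August 2031: August 27, 2031.
4th Wednesday of September 2031: September 24, 2031.
4th Wednesday of October 2031: October 22, 2031.
4th Wednesday of November 2031: November 26, 2031.

November 26, 2031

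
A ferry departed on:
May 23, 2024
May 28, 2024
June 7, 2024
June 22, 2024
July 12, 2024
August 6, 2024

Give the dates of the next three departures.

Intervals are 5, 10, 15, 20, 25 days — an arithmetic progression with common difference 5.
Next gap: 30 days. August 6, 2024 + 30 days = September 5, 2024.
Next gap: 35 days. September 5, 2024 + 35 days = October 10, 2024.
Next gap: 40 days. October 10, 2024 + 40 days = November 19, 2024.

September 5, 2024; October 10, 2024; November 19, 2024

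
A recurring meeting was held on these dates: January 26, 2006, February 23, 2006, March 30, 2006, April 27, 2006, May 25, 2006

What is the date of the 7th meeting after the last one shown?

Every date is a Thursday; gaps 28, 35, 28, 28 days.
Each is the last Thursday of its month (at least one falls on the 29th or later, ruling out '4th Thursday').
Last Thursday of June 2006: June 29, 2006.
Last Thursday of July 2006: July 27, 2006.
August 2006 ends with Thursday August 31, 2006.
Last Thursday of September 2006: September 28, 2006.
Last Thursday of October 2006: October 26, 2006.
November 2006 ends with Thursday November 30, 2006.
December 2006 ends with Thursday December 28, 2006.

December 28, 2006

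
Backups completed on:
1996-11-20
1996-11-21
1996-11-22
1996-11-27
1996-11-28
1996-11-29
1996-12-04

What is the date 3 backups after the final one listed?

1996-12-11

Every event lands on a Wednesday or Thursday or Friday (gaps cycle 1, 1, 5, 1, 1, 5).
So the schedule is: every Wednesday, Thursday and Friday.
Next Thursday: 1996-12-05.
The following Friday is 1996-12-06.
Next Wednesday: 1996-12-11.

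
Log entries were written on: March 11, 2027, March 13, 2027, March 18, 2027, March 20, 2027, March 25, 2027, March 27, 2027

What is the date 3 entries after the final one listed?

April 8, 2027

Gaps: 2, 5, 2, 5, 2 days — not constant, but cyclic with period 2.
The events fall on every Thursday and Saturday.
The following Thursday is April 1, 2027.
Next Saturday: April 3, 2027.
Next Thursday: April 8, 2027.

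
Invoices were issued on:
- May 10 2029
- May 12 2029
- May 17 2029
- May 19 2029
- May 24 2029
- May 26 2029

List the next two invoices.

Every event lands on a Thursday or Saturday (gaps cycle 2, 5, 2, 5, 2).
So the schedule is: every Thursday and Saturday.
Next Thursday: May 31 2029.
The following Saturday is Jun 2 2029.

May 31 2029, Jun 2 2029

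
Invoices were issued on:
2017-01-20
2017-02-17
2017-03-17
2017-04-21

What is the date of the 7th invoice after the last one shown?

Gaps: 28, 28, 35 days — a mix of 28 and 35. Every date is a Friday.
Each is the 3rd Friday of its month.
May 2017 — 3rd Friday is 2017-05-19.
3rd Friday of June 2017: 2017-06-16.
3rd Friday of July 2017: 2017-07-21.
3rd Friday of August 2017: 2017-08-18.
3rd Friday of September 2017: 2017-09-15.
3rd Friday of October 2017: 2017-10-20.
November 2017 — 3rd Friday is 2017-11-17.

2017-11-17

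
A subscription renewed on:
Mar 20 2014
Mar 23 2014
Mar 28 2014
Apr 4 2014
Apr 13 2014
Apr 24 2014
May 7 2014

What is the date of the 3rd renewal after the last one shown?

Intervals are 3, 5, 7, 9, 11, 13 days — an arithmetic progression with common difference 2.
Next gap: 15 days. May 7 2014 + 15 days = May 22 2014.
Next gap: 17 days. May 22 2014 + 17 days = Jun 8 2014.
Next gap: 19 days. Jun 8 2014 + 19 days = Jun 27 2014.

Jun 27 2014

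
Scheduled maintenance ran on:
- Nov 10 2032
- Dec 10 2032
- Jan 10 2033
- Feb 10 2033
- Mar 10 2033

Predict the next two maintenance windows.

Apr 10 2033, May 10 2033

The day-of-month is always 10 (30, 31, 31, 28 days between events).
So this recurs on the 10th of each month.
Next: April 2033 → Apr 10 2033.
May 2033: May 10 2033.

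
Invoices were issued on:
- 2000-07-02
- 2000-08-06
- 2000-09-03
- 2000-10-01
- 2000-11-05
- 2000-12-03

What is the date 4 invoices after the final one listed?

These are Sundays at 28- or 35-day spacing (35, 28, 28, 35, 28).
The pattern: 1st Sunday of the month.
1st Sunday of January 2001: 2001-01-07.
1st Sunday of February 2001: 2001-02-04.
1st Sunday of March 2001: 2001-03-04.
April 2001 — 1st Sunday is 2001-04-01.

2001-04-01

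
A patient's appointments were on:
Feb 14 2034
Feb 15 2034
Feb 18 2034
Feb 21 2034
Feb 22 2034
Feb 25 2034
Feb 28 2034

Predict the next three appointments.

Mar 1 2034, Mar 4 2034, Mar 7 2034

The gap pattern 1, 3, 3, 1, 3, 3 repeats every 3 events.
These are the Tuesdays, Wednesdays and Saturdays of each week.
The following Wednesday is Mar 1 2034.
The following Saturday is Mar 4 2034.
Next Tuesday: Mar 7 2034.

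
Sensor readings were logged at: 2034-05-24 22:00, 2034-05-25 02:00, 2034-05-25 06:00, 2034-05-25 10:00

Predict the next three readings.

2034-05-25 14:00, 2034-05-25 18:00, 2034-05-25 22:00

The interval is a steady 4 hours (4, 4, 4).
2034-05-25 10:00 + 4 h = 2034-05-25 14:00.
2034-05-25 14:00 + 4 h = 2034-05-25 18:00.
2034-05-25 18:00 + 4 h = 2034-05-25 22:00.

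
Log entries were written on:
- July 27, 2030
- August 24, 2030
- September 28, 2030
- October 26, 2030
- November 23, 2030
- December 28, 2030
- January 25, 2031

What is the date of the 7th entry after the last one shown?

August 23, 2031

These are Saturdays at 28- or 35-day spacing (28, 35, 28, 28, 35, 28).
The pattern: 4th Saturday of the month.
February 2031 — 4th Saturday is February 22, 2031.
4th Saturday of March 2031: March 22, 2031.
4th Saturday of April 2031: April 26, 2031.
May 2031 — 4th Saturday is May 24, 2031.
June 2031 — 4th Saturday is June 28, 2031.
July 2031 — 4th Saturday is July 26, 2031.
4th Saturday of August 2031: August 23, 2031.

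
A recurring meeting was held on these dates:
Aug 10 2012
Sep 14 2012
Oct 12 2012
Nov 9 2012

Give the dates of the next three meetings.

These are Fridays at 28- or 35-day spacing (35, 28, 28).
The pattern: 2nd Friday of the month.
December 2012 — 2nd Friday is Dec 14 2012.
January 2013 — 2nd Friday is Jan 11 2013.
February 2013 — 2nd Friday is Feb 8 2013.

Dec 14 2012, Jan 11 2013, Feb 8 2013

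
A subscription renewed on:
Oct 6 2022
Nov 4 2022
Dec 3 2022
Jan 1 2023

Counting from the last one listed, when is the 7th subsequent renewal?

Every event comes 29 days after the last (29, 29, 29).
Jan 1 2023 + 29 days = Jan 30 2023.
Jan 30 2023 + 29 days = Feb 28 2023.
Feb 28 2023 + 29 days = Mar 29 2023.
Mar 29 2023 + 29 days = Apr 27 2023.
Apr 27 2023 + 29 days = May 26 2023.
May 26 2023 + 29 days = Jun 24 2023.
Jun 24 2023 + 29 days = Jul 23 2023.

Jul 23 2023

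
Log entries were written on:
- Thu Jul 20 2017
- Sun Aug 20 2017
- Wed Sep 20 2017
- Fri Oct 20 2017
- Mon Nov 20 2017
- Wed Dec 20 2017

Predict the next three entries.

Sat Jan 20 2018, Tue Feb 20 2018, Tue Mar 20 2018

Gaps: 31, 31, 30, 31, 30 days — not constant. Every event is on the 20th of the month.
Pattern: the 20th of each month.
January 2018: Sat Jan 20 2018.
February 2018: Tue Feb 20 2018.
Next: March 2018 → Tue Mar 20 2018.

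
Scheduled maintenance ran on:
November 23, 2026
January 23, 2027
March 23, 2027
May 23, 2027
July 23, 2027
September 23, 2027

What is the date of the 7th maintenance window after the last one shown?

Each date is the 23rd; the gaps (61, 59, 61, 61, 62) track the month lengths.
The rule is the 23rd of every 2 months.
November 2027: November 23, 2027.
January 2028: January 23, 2028.
Next: March 2028 → March 23, 2028.
May 2028: May 23, 2028.
Next: July 2028 → July 23, 2028.
Next: September 2028 → September 23, 2028.
Next: November 2028 → November 23, 2028.

November 23, 2028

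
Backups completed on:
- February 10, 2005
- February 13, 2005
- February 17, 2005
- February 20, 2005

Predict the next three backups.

Gaps: 3, 4, 3 days — not constant, but cyclic with period 2.
The events fall on every Thursday and Sunday.
Next Thursday: February 24, 2005.
The following Sunday is February 27, 2005.
Next Thursday: March 3, 2005.

February 24, 2005; February 27, 2005; March 3, 2005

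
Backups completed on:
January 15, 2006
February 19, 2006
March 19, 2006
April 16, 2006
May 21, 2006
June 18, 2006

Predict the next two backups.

July 16, 2006; August 20, 2006

These are Sundays at 28- or 35-day spacing (35, 28, 28, 35, 28).
The pattern: 3rd Sunday of the month.
July 2006 — 3rd Sunday is July 16, 2006.
3rd Sunday of August 2006: August 20, 2006.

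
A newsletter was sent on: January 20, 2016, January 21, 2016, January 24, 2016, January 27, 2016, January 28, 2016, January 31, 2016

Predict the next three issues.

February 3, 2016; February 4, 2016; February 7, 2016

Every event lands on a Wednesday or Thursday or Sunday (gaps cycle 1, 3, 3, 1, 3).
So the schedule is: every Wednesday, Thursday and Sunday.
The following Wednesday is February 3, 2016.
The following Thursday is February 4, 2016.
Next Sunday: February 7, 2016.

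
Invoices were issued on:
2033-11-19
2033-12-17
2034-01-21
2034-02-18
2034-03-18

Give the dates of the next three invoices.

2034-04-15, 2034-05-20, 2034-06-17

Gaps: 28, 35, 28, 28 days — a mix of 28 and 35. Every date is a Saturday.
Each is the 3rd Saturday of its month.
3rd Saturday of April 2034: 2034-04-15.
May 2034 — 3rd Saturday is 2034-05-20.
3rd Saturday of June 2034: 2034-06-17.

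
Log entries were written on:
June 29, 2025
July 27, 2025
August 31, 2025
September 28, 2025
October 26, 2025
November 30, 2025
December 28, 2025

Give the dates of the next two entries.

January 25, 2026; February 22, 2026

All Sundays; the gaps (28, 35, 28, 28, 35, 28) vary with month length.
This is the last Sunday of each month.
January 2026 ends with Sunday January 25, 2026.
Last Sunday of February 2026: February 22, 2026.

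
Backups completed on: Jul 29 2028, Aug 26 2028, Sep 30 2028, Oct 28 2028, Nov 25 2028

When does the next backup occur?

Dec 30 2028

These are Saturdays with 28, 35, 28, 28-day gaps.
Each is the final Saturday of its month — Jul 29 2028 is past the 28th, so '4th Saturday' doesn't fit.
December 2028 ends with Saturday Dec 30 2028.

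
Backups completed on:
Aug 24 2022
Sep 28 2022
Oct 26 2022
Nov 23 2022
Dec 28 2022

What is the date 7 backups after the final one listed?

Jul 26 2023

These are Wednesdays at 28- or 35-day spacing (35, 28, 28, 35).
The pattern: 4th Wednesday of the month.
4th Wednesday of January 2023: Jan 25 2023.
4th Wednesday of February 2023: Feb 22 2023.
4th Wednesday of March 2023: Mar 22 2023.
4th Wednesday of April 2023: Apr 26 2023.
May 2023 — 4th Wednesday is May 24 2023.
4th Wednesday of June 2023: Jun 28 2023.
July 2023 — 4th Wednesday is Jul 26 2023.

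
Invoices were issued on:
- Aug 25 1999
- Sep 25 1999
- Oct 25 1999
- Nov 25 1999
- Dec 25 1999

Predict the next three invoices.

Jan 25 2000, Feb 25 2000, Mar 25 2000

Each date is the 25th; the gaps (31, 30, 31, 30) track the month lengths.
The rule is the 25th of each month.
January 2000: Jan 25 2000.
February 2000: Feb 25 2000.
Next: March 2000 → Mar 25 2000.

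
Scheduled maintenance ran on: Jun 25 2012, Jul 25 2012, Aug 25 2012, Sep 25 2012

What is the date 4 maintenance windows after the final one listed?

The day-of-month is always 25 (30, 31, 31 days between events).
So this recurs on the 25th of each month.
October 2012: Oct 25 2012.
November 2012: Nov 25 2012.
Next: December 2012 → Dec 25 2012.
January 2013: Jan 25 2013.

Jan 25 2013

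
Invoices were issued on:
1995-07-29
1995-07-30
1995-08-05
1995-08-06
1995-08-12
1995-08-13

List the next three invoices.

1995-08-19, 1995-08-20, 1995-08-26

Gaps: 1, 6, 1, 6, 1 days — not constant, but cyclic with period 2.
The events fall on every Saturday and Sunday.
Next Saturday: 1995-08-19.
The following Sunday is 1995-08-20.
Next Saturday: 1995-08-26.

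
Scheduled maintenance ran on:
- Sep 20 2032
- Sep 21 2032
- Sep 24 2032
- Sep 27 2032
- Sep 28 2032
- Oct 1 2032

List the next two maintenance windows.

The gap pattern 1, 3, 3, 1, 3 repeats every 3 events.
These are the Mondays, Tuesdays and Fridays of each week.
The following Monday is Oct 4 2032.
Next Tuesday: Oct 5 2032.

Oct 4 2032, Oct 5 2032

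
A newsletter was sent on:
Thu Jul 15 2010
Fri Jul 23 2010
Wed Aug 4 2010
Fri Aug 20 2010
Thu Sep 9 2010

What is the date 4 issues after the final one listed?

The spacing grows by 4 each time: 8, 12, 16, 20 days.
Next gap: 24 days. Thu Sep 9 2010 + 24 days = Sun Oct 3 2010.
Next gap: 28 days. Sun Oct 3 2010 + 28 days = Sun Oct 31 2010.
Next gap: 32 days. Sun Oct 31 2010 + 32 days = Thu Dec 2 2010.
Next gap: 36 days. Thu Dec 2 2010 + 36 days = Fri Jan 7 2011.

Fri Jan 7 2011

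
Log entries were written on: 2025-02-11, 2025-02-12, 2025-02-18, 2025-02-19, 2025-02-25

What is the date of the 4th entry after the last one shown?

Every event lands on a Tuesday or Wednesday (gaps cycle 1, 6, 1, 6).
So the schedule is: every Tuesday and Wednesday.
Next Wednesday: 2025-02-26.
The following Tuesday is 2025-03-04.
The following Wednesday is 2025-03-05.
Next Tuesday: 2025-03-11.

2025-03-11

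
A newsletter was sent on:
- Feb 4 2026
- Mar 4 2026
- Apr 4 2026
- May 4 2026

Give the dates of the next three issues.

Jun 4 2026, Jul 4 2026, Aug 4 2026

Gaps: 28, 31, 30 days — not constant. Every event is on the 4th of the month.
Pattern: the 4th of each month.
June 2026: Jun 4 2026.
Next: July 2026 → Jul 4 2026.
Next: August 2026 → Aug 4 2026.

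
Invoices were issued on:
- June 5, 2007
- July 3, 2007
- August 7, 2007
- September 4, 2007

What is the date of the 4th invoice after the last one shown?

January 1, 2008

These are Tuesdays at 28- or 35-day spacing (28, 35, 28).
The pattern: 1st Tuesday of the month.
1st Tuesday of October 2007: October 2, 2007.
1st Tuesday of November 2007: November 6, 2007.
1st Tuesday of December 2007: December 4, 2007.
1st Tuesday of January 2008: January 1, 2008.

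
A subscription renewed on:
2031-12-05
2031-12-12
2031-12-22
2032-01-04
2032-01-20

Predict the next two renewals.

Gaps: 7, 10, 13, 16 days — each gap is 3 larger than the previous one.
Next gap: 19 days. 2032-01-20 + 19 days = 2032-02-08.
Next gap: 22 days. 2032-02-08 + 22 days = 2032-03-01.

2032-02-08, 2032-03-01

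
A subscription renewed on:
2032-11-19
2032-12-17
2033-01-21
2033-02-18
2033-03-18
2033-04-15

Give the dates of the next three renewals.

All dates are Fridays, 28, 35, 28, 28, 28 days apart.
Specifically, the 3rd Friday of each month.
3rd Friday of May 2033: 2033-05-20.
3rd Friday of June 2033: 2033-06-17.
July 2033 — 3rd Friday is 2033-07-15.

2033-05-20, 2033-06-17, 2033-07-15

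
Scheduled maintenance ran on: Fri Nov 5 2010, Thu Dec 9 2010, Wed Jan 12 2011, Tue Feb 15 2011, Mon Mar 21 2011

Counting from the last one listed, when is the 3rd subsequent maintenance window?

Fri Jul 1 2011

The spacing is 34, 34, 34, 34 days — always 34 days.
Mon Mar 21 2011 + 34 days = Sun Apr 24 2011.
Sun Apr 24 2011 + 34 days = Sat May 28 2011.
Sat May 28 2011 + 34 days = Fri Jul 1 2011.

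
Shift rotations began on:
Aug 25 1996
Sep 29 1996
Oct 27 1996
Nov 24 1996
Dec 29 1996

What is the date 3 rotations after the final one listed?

Mar 30 1997

These are Sundays with 35, 28, 28, 35-day gaps.
Each is the final Sunday of its month — Sep 29 1996 is past the 28th, so '4th Sunday' doesn't fit.
Last Sunday of January 1997: Jan 26 1997.
Last Sunday of February 1997: Feb 23 1997.
March 1997 ends with Sunday Mar 30 1997.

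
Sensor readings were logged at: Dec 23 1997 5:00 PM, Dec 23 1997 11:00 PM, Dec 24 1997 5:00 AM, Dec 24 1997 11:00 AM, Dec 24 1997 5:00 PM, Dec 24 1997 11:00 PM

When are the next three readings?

Gaps: 6, 6, 6, 6, 6 hours — each event is 6 hours after the previous one.
Dec 24 1997 11:00 PM + 6 h = Dec 25 1997 5:00 AM.
Dec 25 1997 5:00 AM + 6 h = Dec 25 1997 11:00 AM.
Dec 25 1997 11:00 AM + 6 h = Dec 25 1997 5:00 PM.

Dec 25 1997 5:00 AM, Dec 25 1997 11:00 AM, Dec 25 1997 5:00 PM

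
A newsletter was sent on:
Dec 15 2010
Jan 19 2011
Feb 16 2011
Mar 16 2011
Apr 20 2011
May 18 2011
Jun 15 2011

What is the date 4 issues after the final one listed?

These are Wednesdays at 28- or 35-day spacing (35, 28, 28, 35, 28, 28).
The pattern: 3rd Wednesday of the month.
3rd Wednesday of July 2011: Jul 20 2011.
August 2011 — 3rd Wednesday is Aug 17 2011.
3rd Wednesday of September 2011: Sep 21 2011.
3rd Wednesday of October 2011: Oct 19 2011.

Oct 19 2011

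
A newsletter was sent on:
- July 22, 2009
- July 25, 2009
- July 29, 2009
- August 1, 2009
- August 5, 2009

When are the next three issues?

August 8, 2009; August 12, 2009; August 15, 2009

Every event lands on a Wednesday or Saturday (gaps cycle 3, 4, 3, 4).
So the schedule is: every Wednesday and Saturday.
The following Saturday is August 8, 2009.
Next Wednesday: August 12, 2009.
Next Saturday: August 15, 2009.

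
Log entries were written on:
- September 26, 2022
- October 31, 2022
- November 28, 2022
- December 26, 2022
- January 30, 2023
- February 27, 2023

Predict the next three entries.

Every date is a Monday; gaps 35, 28, 28, 35, 28 days.
Each is the last Monday of its month (at least one falls on the 29th or later, ruling out '4th Monday').
March 2023 ends with Monday March 27, 2023.
Last Monday of April 2023: April 24, 2023.
May 2023 ends with Monday May 29, 2023.

March 27, 2023; April 24, 2023; May 29, 2023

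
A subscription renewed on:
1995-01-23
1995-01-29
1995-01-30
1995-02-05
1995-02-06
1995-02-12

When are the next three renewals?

1995-02-13, 1995-02-19, 1995-02-20

Gaps: 6, 1, 6, 1, 6 days — not constant, but cyclic with period 2.
The events fall on every Monday and Sunday.
Next Monday: 1995-02-13.
The following Sunday is 1995-02-19.
The following Monday is 1995-02-20.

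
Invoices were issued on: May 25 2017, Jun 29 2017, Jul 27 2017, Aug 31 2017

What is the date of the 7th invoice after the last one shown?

Mar 29 2018

All Thursdays; the gaps (35, 28, 35) vary with month length.
This is the last Thursday of each month.
September 2017 ends with Thursday Sep 28 2017.
October 2017 ends with Thursday Oct 26 2017.
Last Thursday of November 2017: Nov 30 2017.
December 2017 ends with Thursday Dec 28 2017.
January 2018 ends with Thursday Jan 25 2018.
Last Thursday of February 2018: Feb 22 2018.
Last Thursday of March 2018: Mar 29 2018.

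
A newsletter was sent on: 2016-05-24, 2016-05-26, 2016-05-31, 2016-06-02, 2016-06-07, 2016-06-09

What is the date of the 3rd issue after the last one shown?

Gaps: 2, 5, 2, 5, 2 days — not constant, but cyclic with period 2.
The events fall on every Tuesday and Thursday.
The following Tuesday is 2016-06-14.
The following Thursday is 2016-06-16.
The following Tuesday is 2016-06-21.

2016-06-21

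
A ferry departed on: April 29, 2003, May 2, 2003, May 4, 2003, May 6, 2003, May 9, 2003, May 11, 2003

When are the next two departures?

May 13, 2003; May 16, 2003

Every event lands on a Tuesday or Friday or Sunday (gaps cycle 3, 2, 2, 3, 2).
So the schedule is: every Tuesday, Friday and Sunday.
Next Tuesday: May 13, 2003.
The following Friday is May 16, 2003.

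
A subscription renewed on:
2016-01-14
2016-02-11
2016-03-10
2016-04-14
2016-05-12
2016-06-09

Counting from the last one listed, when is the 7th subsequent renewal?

2017-01-12

Gaps: 28, 28, 35, 28, 28 days — a mix of 28 and 35. Every date is a Thursday.
Each is the 2nd Thursday of its month.
2nd Thursday of July 2016: 2016-07-14.
August 2016 — 2nd Thursday is 2016-08-11.
September 2016 — 2nd Thursday is 2016-09-08.
2nd Thursday of October 2016: 2016-10-13.
November 2016 — 2nd Thursday is 2016-11-10.
2nd Thursday of December 2016: 2016-12-08.
2nd Thursday of January 2017: 2017-01-12.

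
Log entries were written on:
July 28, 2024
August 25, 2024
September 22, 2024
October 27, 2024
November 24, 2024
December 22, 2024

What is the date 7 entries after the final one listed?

All dates are Sundays, 28, 28, 35, 28, 28 days apart.
Specifically, the 4th Sunday of each month.
4th Sunday of January 2025: January 26, 2025.
February 2025 — 4th Sunday is February 23, 2025.
March 2025 — 4th Sunday is March 23, 2025.
4th Sunday of April 2025: April 27, 2025.
May 2025 — 4th Sunday is May 25, 2025.
4th Sunday of June 2025: June 22, 2025.
4th Sunday of July 2025: July 27, 2025.

July 27, 2025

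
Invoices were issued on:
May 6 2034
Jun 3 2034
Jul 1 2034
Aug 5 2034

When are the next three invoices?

Sep 2 2034, Oct 7 2034, Nov 4 2034

Gaps: 28, 28, 35 days — a mix of 28 and 35. Every date is a Saturday.
Each is the 1st Saturday of its month.
September 2034 — 1st Saturday is Sep 2 2034.
October 2034 — 1st Saturday is Oct 7 2034.
November 2034 — 1st Saturday is Nov 4 2034.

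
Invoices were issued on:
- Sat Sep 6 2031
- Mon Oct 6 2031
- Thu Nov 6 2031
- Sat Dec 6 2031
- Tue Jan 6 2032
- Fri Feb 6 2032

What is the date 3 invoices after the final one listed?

Thu May 6 2032

Each date is the 6th; the gaps (30, 31, 30, 31, 31) track the month lengths.
The rule is the 6th of each month.
Next: March 2032 → Sat Mar 6 2032.
April 2032: Tue Apr 6 2032.
Next: May 2032 → Thu May 6 2032.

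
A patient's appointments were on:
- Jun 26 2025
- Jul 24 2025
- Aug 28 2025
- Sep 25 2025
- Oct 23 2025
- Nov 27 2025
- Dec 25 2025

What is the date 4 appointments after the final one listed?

Apr 23 2026

These are Thursdays at 28- or 35-day spacing (28, 35, 28, 28, 35, 28).
The pattern: 4th Thursday of the month.
January 2026 — 4th Thursday is Jan 22 2026.
4th Thursday of February 2026: Feb 26 2026.
March 2026 — 4th Thursday is Mar 26 2026.
April 2026 — 4th Thursday is Apr 23 2026.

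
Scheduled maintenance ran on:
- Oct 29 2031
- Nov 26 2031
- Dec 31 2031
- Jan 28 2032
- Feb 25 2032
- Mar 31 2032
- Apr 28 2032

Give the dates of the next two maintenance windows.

May 26 2032, Jun 30 2032

These are Wednesdays with 28, 35, 28, 28, 35, 28-day gaps.
Each is the final Wednesday of its month — Oct 29 2031 is past the 28th, so '4th Wednesday' doesn't fit.
May 2032 ends with Wednesday May 26 2032.
June 2032 ends with Wednesday Jun 30 2032.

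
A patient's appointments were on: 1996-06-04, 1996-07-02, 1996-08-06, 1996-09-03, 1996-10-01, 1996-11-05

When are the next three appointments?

Gaps: 28, 35, 28, 28, 35 days — a mix of 28 and 35. Every date is a Tuesday.
Each is the 1st Tuesday of its month.
December 1996 — 1st Tuesday is 1996-12-03.
1st Tuesday of January 1997: 1997-01-07.
February 1997 — 1st Tuesday is 1997-02-04.

1996-12-03, 1997-01-07, 1997-02-04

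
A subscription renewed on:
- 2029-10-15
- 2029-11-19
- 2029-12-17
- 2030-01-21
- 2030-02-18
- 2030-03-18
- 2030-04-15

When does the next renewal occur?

2030-05-20

All dates are Mondays, 35, 28, 35, 28, 28, 28 days apart.
Specifically, the 3rd Monday of each month.
3rd Monday of May 2030: 2030-05-20.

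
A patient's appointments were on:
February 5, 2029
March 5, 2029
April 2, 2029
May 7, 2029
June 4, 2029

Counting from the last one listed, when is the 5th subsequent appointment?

All dates are Mondays, 28, 28, 35, 28 days apart.
Specifically, the 1st Monday of each month.
July 2029 — 1st Monday is July 2, 2029.
1st Monday of August 2029: August 6, 2029.
1st Monday of September 2029: September 3, 2029.
1st Monday of October 2029: October 1, 2029.
November 2029 — 1st Monday is November 5, 2029.

November 5, 2029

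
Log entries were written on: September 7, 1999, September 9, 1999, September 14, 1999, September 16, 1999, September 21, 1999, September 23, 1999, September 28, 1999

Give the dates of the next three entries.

September 30, 1999; October 5, 1999; October 7, 1999

Gaps: 2, 5, 2, 5, 2, 5 days — not constant, but cyclic with period 2.
The events fall on every Tuesday and Thursday.
Next Thursday: September 30, 1999.
Next Tuesday: October 5, 1999.
Next Thursday: October 7, 1999.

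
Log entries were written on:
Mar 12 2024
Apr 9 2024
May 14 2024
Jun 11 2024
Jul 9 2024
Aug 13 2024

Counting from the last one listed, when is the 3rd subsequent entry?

Gaps: 28, 35, 28, 28, 35 days — a mix of 28 and 35. Every date is a Tuesday.
Each is the 2nd Tuesday of its month.
2nd Tuesday of September 2024: Sep 10 2024.
October 2024 — 2nd Tuesday is Oct 8 2024.
November 2024 — 2nd Tuesday is Nov 12 2024.

Nov 12 2024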